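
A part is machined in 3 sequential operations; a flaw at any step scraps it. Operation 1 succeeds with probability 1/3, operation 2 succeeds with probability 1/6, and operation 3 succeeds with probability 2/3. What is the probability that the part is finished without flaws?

1/27

Multiplying along the chain,
P = 1/3 × 1/6 × 2/3 = 2/54 = 1/27.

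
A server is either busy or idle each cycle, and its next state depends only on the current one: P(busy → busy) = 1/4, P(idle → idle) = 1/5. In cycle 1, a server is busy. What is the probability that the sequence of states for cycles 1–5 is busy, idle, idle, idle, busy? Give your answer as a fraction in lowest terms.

3/125

Cycle 1 is given. For each transition, use the conditional probability from the current state:
P(idle | busy) = 3/4; P(idle | idle) = 1/5; P(idle | idle) = 1/5; P(busy | idle) = 4/5.
P = 3/4 × 1/5 × 1/5 × 4/5 = 12/500 = 3/125.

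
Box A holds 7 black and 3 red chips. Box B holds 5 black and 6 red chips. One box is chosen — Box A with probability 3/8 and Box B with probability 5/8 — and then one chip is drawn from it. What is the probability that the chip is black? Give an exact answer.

481/880

From Box A: P(black) = 7/10.
From Box B: P(black) = 5/11.
Total probability = (3/8)(7/10) + (5/8)(5/11) = 481/880.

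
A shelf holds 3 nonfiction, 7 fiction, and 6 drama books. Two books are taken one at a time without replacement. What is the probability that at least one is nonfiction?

7/20

P(no nonfiction) = 13/16 × 12/15 = 156/240 = 13/20.
P(at least one) = 1 − 13/20 = 7/20.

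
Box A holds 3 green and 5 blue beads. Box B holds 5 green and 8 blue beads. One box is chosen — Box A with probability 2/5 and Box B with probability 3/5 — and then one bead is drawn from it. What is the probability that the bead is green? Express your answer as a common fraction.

99/260

From Box A: P(green) = 3/8.
From Box B: P(green) = 5/13.
Total probability = (2/5)(3/8) + (3/5)(5/13) = 99/260.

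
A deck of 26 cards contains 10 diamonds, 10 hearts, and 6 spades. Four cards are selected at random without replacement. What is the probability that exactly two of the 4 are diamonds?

One ordering (diamonds drawn first) has probability 10/26 × 9/25 × 16/24 × 15/23 = 21600/358800 = 18/299.
There are C(4,2) = 6 such orderings, each equally likely, so P = 6 × 18/299 = 108/299.

108/299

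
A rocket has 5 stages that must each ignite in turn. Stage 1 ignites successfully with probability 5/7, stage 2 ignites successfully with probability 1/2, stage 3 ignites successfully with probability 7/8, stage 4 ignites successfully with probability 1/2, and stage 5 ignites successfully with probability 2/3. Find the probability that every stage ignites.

The events are sequential, so multiply the conditional probabilities:
P = 5/7 × 1/2 × 7/8 × 1/2 × 2/3 = 70/672 = 5/48.

5/48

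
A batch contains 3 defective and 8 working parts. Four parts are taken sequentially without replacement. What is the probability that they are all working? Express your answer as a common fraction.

P(every draw is working) = 8/11 × 7/10 × 6/9 × 5/8 = 1680/7920 = 7/33.

7/33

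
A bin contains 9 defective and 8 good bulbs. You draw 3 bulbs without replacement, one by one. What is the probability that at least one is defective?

78/85

P(no defective) = 8/17 × 7/16 × 6/15 = 336/4080 = 7/85.
P(at least one) = 1 − 7/85 = 78/85.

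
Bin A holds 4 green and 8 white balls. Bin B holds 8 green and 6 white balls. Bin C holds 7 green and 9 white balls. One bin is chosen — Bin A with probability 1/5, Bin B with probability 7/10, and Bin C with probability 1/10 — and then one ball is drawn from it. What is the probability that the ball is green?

49/96

From Bin A: P(green) = 4/12.
From Bin B: P(green) = 8/14.
From Bin C: P(green) = 7/16.
Total probability = (1/5)(4/12) + (7/10)(8/14) + (1/10)(7/16) = 49/96.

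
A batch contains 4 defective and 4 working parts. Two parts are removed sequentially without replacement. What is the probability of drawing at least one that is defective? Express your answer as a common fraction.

11/14

P(no defective) = 4/8 × 3/7 = 12/56 = 3/14.
P(at least one) = 1 − 3/14 = 11/14.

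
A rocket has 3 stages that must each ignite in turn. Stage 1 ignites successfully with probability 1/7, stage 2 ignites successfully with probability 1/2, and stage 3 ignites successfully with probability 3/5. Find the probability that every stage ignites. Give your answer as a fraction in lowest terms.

3/70

Multiplying along the chain,
P = 1/7 × 1/2 × 3/5 = 3/70.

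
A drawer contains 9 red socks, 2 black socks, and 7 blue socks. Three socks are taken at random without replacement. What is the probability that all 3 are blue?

P(all blue) = 7/18 × 6/17 × 5/16 = 210/4896 = 35/816.

35/816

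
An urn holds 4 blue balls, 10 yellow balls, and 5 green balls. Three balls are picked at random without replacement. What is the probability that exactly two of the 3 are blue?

30/323

One ordering (blue drawn first) has probability 4/19 × 3/18 × 15/17 = 180/5814 = 10/323.
There are C(3,2) = 3 such orderings, each equally likely, so P = 3 × 10/323 = 30/323.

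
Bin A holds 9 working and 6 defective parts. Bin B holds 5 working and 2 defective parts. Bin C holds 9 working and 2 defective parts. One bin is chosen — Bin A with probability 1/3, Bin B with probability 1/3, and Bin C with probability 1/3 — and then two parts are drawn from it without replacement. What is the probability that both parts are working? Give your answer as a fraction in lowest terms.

From Bin A: P(both working) = (9/15)(8/14) = 12/35.
From Bin B: P(both working) = (5/7)(4/6) = 10/21.
From Bin C: P(both working) = (9/11)(8/10) = 36/55.
Total probability = (1/3)(12/35) + (1/3)(10/21) + (1/3)(36/55) = 1702/3465.

1702/3465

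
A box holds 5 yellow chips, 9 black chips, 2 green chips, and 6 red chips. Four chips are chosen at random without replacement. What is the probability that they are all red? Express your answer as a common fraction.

3/1463

P(all red) = 6/22 × 5/21 × 4/20 × 3/19 = 360/175560 = 3/1463.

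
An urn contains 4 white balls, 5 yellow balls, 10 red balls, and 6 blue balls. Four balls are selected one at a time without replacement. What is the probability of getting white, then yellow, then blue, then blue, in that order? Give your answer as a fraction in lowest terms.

Each draw changes the counts, so multiply the conditional probabilities along the sequence:
P = 4/25 × 5/24 × 6/23 × 5/22 = 600/303600 = 1/506.

1/506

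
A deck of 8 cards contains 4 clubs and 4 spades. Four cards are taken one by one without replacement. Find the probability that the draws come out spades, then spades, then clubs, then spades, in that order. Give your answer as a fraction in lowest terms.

2/35

Multiply the probability of each draw given the previous ones:
P = 4/8 × 3/7 × 4/6 × 2/5 = 96/1680 = 2/35.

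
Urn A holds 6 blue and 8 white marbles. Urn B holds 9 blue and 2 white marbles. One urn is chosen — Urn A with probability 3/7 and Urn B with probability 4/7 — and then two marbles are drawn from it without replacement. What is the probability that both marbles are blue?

From Urn A: P(both blue) = (6/14)(5/13) = 15/91.
From Urn B: P(both blue) = (9/11)(8/10) = 36/55.
Total probability = (3/7)(15/91) + (4/7)(36/55) = 15579/35035.

15579/35035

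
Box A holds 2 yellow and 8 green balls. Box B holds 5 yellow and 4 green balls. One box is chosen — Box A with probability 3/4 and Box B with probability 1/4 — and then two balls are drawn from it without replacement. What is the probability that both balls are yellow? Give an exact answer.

From Box A: P(both yellow) = (2/10)(1/9) = 1/45.
From Box B: P(both yellow) = (5/9)(4/8) = 5/18.
Total probability = (3/4)(1/45) + (1/4)(5/18) = 31/360.

31/360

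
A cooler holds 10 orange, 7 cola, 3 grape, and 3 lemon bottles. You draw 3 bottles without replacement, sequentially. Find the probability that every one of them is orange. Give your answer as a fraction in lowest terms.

P(every draw is orange) = 10/23 × 9/22 × 8/21 = 720/10626 = 120/1771.

120/1771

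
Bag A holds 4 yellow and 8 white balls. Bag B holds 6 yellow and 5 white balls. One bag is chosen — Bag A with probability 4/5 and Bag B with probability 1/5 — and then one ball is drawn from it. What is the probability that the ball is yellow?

From Bag A: P(yellow) = 4/12.
From Bag B: P(yellow) = 6/11.
Total probability = (4/5)(4/12) + (1/5)(6/11) = 62/165.

62/165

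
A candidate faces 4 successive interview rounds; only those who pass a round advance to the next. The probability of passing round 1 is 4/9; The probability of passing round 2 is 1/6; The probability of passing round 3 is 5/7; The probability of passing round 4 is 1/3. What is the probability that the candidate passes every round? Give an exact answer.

10/567

Each stage is reached only if all earlier stages succeed, so
P = 4/9 × 1/6 × 5/7 × 1/3 = 20/1134 = 10/567.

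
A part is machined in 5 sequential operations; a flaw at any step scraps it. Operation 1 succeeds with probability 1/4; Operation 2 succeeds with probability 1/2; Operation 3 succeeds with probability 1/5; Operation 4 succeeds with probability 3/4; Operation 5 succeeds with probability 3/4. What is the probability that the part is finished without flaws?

9/640

Each stage is reached only if all earlier stages succeed, so
P = 1/4 × 1/2 × 1/5 × 3/4 × 3/4 = 9/640.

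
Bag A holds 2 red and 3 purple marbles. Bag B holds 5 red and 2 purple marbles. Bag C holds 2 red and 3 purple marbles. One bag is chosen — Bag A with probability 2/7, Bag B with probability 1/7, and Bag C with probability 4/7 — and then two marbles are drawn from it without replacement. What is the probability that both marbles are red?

From Bag A: P(both red) = (2/5)(1/4) = 1/10.
From Bag B: P(both red) = (5/7)(4/6) = 10/21.
From Bag C: P(both red) = (2/5)(1/4) = 1/10.
Total probability = (2/7)(1/10) + (1/7)(10/21) + (4/7)(1/10) = 113/735.

113/735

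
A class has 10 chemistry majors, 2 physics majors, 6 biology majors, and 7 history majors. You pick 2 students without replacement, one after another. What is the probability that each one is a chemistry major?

3/20

P = 10/25 × 9/24 = 90/600 = 3/20.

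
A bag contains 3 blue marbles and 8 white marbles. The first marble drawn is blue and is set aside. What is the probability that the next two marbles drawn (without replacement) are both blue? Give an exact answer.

After the first draw, 2 of the remaining 10 marbles are blue.
P = 2/10 × 1/9 = 2/90 = 1/45.

1/45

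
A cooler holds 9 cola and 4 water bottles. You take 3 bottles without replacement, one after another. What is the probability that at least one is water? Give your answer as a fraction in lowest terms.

P(no water) = 9/13 × 8/12 × 7/11 = 504/1716 = 42/143.
P(at least one) = 1 − 42/143 = 101/143.

101/143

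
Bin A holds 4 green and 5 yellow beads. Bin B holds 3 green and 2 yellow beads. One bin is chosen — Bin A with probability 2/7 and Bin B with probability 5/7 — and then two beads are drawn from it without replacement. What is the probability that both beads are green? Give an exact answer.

From Bin A: P(both green) = (4/9)(3/8) = 1/6.
From Bin B: P(both green) = (3/5)(2/4) = 3/10.
Total probability = (2/7)(1/6) + (5/7)(3/10) = 11/42.

11/42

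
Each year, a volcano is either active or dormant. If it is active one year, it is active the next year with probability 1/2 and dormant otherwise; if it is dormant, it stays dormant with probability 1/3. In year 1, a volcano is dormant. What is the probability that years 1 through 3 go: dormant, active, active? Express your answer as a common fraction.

Year 1 is given. For each transition, use the conditional probability from the current state:
P(active | dormant) = 2/3; P(active | active) = 1/2.
P = 2/3 × 1/2 = 2/6 = 1/3.

1/3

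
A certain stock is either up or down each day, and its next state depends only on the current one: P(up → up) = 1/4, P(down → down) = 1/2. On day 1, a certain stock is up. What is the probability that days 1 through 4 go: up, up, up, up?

Day 1 is given. For each transition, use the conditional probability from the current state:
P(up | up) = 1/4; P(up | up) = 1/4; P(up | up) = 1/4.
P = 1/4 × 1/4 × 1/4 = 1/64.

1/64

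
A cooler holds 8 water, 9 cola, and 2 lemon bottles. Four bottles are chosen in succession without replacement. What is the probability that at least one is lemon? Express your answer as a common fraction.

P(no lemon) = 17/19 × 16/18 × 15/17 × 14/16 = 57120/93024 = 35/57.
P(at least one) = 1 − 35/57 = 22/57.

22/57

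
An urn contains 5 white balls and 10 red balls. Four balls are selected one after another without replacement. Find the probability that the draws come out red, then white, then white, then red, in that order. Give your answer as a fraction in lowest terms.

Chain rule:
P = 10/15 × 5/14 × 4/13 × 9/12 = 1800/32760 = 5/91.

5/91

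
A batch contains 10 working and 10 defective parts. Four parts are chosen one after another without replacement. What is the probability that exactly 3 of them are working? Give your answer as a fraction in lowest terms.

80/323

One ordering (working drawn first) has probability 10/20 × 9/19 × 8/18 × 10/17 = 7200/116280 = 20/323.
There are C(4,3) = 4 such orderings, each equally likely, so P = 4 × 20/323 = 80/323.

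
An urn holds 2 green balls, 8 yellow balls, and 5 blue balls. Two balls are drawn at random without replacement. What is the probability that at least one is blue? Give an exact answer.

P(no blue) = 10/15 × 9/14 = 90/210 = 3/7.
P(at least one) = 1 − 3/7 = 4/7.

4/7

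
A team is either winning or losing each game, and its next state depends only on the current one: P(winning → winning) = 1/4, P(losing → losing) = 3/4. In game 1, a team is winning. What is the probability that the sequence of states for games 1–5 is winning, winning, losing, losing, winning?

Game 1 is given. For each transition, use the conditional probability from the current state:
P(winning | winning) = 1/4; P(losing | winning) = 3/4; P(losing | losing) = 3/4; P(winning | losing) = 1/4.
P = 1/4 × 3/4 × 3/4 × 1/4 = 9/256.

9/256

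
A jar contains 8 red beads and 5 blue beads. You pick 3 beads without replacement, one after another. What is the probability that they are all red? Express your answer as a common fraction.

28/143

P(all red) = 8/13 × 7/12 × 6/11 = 336/1716 = 28/143.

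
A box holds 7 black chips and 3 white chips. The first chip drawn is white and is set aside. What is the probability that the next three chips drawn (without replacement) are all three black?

5/12

With the first chip removed, 7 black remain out of 9.
P = 7/9 × 6/8 × 5/7 = 210/504 = 5/12.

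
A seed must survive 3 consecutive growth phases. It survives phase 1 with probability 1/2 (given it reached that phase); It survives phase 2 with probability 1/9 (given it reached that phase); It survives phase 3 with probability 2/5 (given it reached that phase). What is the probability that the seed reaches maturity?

The events are sequential, so multiply the conditional probabilities:
P = 1/2 × 1/9 × 2/5 = 2/90 = 1/45.

1/45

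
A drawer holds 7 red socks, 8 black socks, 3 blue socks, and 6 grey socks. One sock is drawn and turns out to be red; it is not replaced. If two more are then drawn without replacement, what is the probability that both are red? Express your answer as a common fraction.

15/253

With the first sock removed, 6 red remain out of 23.
P = 6/23 × 5/22 = 30/506 = 15/253.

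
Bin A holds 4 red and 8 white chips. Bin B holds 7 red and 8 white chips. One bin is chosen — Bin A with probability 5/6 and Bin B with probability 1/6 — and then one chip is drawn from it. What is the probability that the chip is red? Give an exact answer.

From Bin A: P(red) = 4/12.
From Bin B: P(red) = 7/15.
Total probability = (5/6)(4/12) + (1/6)(7/15) = 16/45.

16/45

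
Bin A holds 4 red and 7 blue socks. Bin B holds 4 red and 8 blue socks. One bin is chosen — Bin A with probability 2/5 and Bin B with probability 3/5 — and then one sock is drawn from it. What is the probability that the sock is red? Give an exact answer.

From Bin A: P(red) = 4/11.
From Bin B: P(red) = 4/12.
Total probability = (2/5)(4/11) + (3/5)(4/12) = 19/55.

19/55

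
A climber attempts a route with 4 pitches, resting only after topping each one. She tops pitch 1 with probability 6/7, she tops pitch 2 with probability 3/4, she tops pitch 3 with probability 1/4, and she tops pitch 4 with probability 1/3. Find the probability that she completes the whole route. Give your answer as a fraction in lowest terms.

3/56

Multiplying along the chain,
P = 6/7 × 3/4 × 1/4 × 1/3 = 18/336 = 3/56.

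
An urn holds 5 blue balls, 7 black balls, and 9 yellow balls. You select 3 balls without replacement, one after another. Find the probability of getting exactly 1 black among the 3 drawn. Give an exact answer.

91/190

One ordering (black drawn first) has probability 7/21 × 14/20 × 13/19 = 1274/7980 = 91/570.
There are C(3,1) = 3 such orderings, each equally likely, so P = 3 × 91/570 = 91/190.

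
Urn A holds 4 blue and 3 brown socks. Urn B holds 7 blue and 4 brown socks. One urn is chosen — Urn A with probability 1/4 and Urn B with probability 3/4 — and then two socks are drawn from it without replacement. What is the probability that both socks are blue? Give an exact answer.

551/1540

From Urn A: P(both blue) = (4/7)(3/6) = 2/7.
From Urn B: P(both blue) = (7/11)(6/10) = 21/55.
Total probability = (1/4)(2/7) + (3/4)(21/55) = 551/1540.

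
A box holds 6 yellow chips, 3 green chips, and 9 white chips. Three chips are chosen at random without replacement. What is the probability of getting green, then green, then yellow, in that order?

1/136

Multiply the probability of each draw given the previous ones:
P = 3/18 × 2/17 × 6/16 = 36/4896 = 1/136.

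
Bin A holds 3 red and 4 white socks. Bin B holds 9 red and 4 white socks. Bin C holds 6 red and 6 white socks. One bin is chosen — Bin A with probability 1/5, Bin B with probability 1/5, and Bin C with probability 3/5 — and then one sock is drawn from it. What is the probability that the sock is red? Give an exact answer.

From Bin A: P(red) = 3/7.
From Bin B: P(red) = 9/13.
From Bin C: P(red) = 6/12.
Total probability = (1/5)(3/7) + (1/5)(9/13) + (3/5)(6/12) = 477/910.

477/910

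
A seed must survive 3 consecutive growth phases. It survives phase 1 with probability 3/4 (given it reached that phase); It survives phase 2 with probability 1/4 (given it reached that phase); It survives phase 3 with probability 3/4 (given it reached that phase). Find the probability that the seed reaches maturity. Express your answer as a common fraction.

9/64

Each stage is reached only if all earlier stages succeed, so
P = 3/4 × 1/4 × 3/4 = 9/64.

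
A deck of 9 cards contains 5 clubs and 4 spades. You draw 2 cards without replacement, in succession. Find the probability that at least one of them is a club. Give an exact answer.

5/6

P(no clubs) = 4/9 × 3/8 = 12/72 = 1/6.
P(at least one) = 1 − 1/6 = 5/6.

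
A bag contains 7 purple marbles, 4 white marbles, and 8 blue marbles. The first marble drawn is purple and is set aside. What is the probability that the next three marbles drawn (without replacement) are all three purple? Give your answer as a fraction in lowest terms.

5/204

After the first draw, 6 of the remaining 18 marbles are purple.
P = 6/18 × 5/17 × 4/16 = 120/4896 = 5/204.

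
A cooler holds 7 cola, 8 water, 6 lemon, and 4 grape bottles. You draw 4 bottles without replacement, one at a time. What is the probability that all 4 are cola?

7/2530

P(all cola) = 7/25 × 6/24 × 5/23 × 4/22 = 840/303600 = 7/2530.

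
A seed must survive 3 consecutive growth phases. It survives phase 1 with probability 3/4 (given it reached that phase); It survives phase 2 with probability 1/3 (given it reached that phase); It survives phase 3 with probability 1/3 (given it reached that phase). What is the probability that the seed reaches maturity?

1/12

Multiplying along the chain,
P = 3/4 × 1/3 × 1/3 = 3/36 = 1/12.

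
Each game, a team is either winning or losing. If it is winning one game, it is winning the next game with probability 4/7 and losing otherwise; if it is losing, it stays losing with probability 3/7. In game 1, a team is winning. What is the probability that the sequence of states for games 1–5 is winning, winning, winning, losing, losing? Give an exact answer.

144/2401

Game 1 is given. For each transition, use the conditional probability from the current state:
P(winning | winning) = 4/7; P(winning | winning) = 4/7; P(losing | winning) = 3/7; P(losing | losing) = 3/7.
P = 4/7 × 4/7 × 3/7 × 3/7 = 144/2401.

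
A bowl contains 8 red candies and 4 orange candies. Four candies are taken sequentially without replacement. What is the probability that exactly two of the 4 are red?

One ordering (red drawn first) has probability 8/12 × 7/11 × 4/10 × 3/9 = 672/11880 = 28/495.
There are C(4,2) = 6 such orderings, each equally likely, so P = 6 × 28/495 = 56/165.

56/165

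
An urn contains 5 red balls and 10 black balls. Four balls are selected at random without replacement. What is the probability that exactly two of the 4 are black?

30/91

One ordering (black drawn first) has probability 10/15 × 9/14 × 5/13 × 4/12 = 1800/32760 = 5/91.
There are C(4,2) = 6 such orderings, each equally likely, so P = 6 × 5/91 = 30/91.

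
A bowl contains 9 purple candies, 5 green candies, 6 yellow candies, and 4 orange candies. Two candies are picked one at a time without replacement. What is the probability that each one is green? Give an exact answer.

5/138

P = 5/24 × 4/23 = 20/552 = 5/138.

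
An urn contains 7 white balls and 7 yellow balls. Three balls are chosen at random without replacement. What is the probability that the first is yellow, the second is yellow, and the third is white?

7/52

Chain rule:
P = 7/14 × 6/13 × 7/12 = 294/2184 = 7/52.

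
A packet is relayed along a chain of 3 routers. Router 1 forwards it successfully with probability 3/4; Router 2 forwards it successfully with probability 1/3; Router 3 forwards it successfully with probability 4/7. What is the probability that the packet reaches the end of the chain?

Multiplying along the chain,
P = 3/4 × 1/3 × 4/7 = 12/84 = 1/7.

1/7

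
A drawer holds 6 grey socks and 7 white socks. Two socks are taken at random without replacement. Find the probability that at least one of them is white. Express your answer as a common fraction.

P(no white) = 6/13 × 5/12 = 30/156 = 5/26.
P(at least one) = 1 − 5/26 = 21/26.

21/26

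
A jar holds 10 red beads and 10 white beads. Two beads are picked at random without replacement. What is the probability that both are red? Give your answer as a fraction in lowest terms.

P(every draw is red) = 10/20 × 9/19 = 90/380 = 9/38.

9/38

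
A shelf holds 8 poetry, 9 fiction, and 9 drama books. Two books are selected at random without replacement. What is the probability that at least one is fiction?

P(no fiction) = 17/26 × 16/25 = 272/650 = 136/325.
P(at least one) = 1 − 136/325 = 189/325.

189/325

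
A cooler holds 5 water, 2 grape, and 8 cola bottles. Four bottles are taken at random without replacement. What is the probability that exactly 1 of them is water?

40/91

One ordering (water drawn first) has probability 5/15 × 10/14 × 9/13 × 8/12 = 3600/32760 = 10/91.
There are C(4,1) = 4 such orderings, each equally likely, so P = 4 × 10/91 = 40/91.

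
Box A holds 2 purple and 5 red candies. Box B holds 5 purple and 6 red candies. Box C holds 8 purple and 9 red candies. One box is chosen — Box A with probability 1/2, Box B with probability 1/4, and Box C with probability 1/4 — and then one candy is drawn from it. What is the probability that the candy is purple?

1959/5236

From Box A: P(purple) = 2/7.
From Box B: P(purple) = 5/11.
From Box C: P(purple) = 8/17.
Total probability = (1/2)(2/7) + (1/4)(5/11) + (1/4)(8/17) = 1959/5236.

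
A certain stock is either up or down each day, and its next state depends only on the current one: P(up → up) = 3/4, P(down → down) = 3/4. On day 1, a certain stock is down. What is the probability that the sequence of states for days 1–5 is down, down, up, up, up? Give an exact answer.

Day 1 is given. For each transition, use the conditional probability from the current state:
P(down | down) = 3/4; P(up | down) = 1/4; P(up | up) = 3/4; P(up | up) = 3/4.
P = 3/4 × 1/4 × 3/4 × 3/4 = 27/256.

27/256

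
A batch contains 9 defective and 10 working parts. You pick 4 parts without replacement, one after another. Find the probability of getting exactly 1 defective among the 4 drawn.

One ordering (defective drawn first) has probability 9/19 × 10/18 × 9/17 × 8/16 = 6480/93024 = 45/646.
There are C(4,1) = 4 such orderings, each equally likely, so P = 4 × 45/646 = 90/323.

90/323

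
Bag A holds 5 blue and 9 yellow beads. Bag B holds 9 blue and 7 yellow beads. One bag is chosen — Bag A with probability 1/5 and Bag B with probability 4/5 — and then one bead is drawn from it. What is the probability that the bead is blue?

From Bag A: P(blue) = 5/14.
From Bag B: P(blue) = 9/16.
Total probability = (1/5)(5/14) + (4/5)(9/16) = 73/140.

73/140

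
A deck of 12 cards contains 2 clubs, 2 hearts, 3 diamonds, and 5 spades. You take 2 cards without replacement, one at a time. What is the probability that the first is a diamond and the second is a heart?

1/22

Multiply the probability of each draw given the previous ones:
P = 3/12 × 2/11 = 6/132 = 1/22.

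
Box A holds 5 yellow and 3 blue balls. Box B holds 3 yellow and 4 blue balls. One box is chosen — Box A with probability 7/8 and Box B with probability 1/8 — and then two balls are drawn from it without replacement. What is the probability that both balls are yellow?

37/112

From Box A: P(both yellow) = (5/8)(4/7) = 5/14.
From Box B: P(both yellow) = (3/7)(2/6) = 1/7.
Total probability = (7/8)(5/14) + (1/8)(1/7) = 37/112.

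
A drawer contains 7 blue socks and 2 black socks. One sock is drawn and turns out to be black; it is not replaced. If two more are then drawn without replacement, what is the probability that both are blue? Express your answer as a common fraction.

With the first sock removed, 7 blue remain out of 8.
P = 7/8 × 6/7 = 42/56 = 3/4.

3/4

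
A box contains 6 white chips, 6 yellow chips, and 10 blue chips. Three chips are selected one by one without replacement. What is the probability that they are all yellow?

1/77

P = 6/22 × 5/21 × 4/20 = 120/9240 = 1/77.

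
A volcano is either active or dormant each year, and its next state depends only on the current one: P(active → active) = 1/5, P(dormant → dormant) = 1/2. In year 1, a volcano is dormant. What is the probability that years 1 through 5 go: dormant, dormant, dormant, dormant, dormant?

Year 1 is given. For each transition, use the conditional probability from the current state:
P(dormant | dormant) = 1/2; P(dormant | dormant) = 1/2; P(dormant | dormant) = 1/2; P(dormant | dormant) = 1/2.
P = 1/2 × 1/2 × 1/2 × 1/2 = 1/16.

1/16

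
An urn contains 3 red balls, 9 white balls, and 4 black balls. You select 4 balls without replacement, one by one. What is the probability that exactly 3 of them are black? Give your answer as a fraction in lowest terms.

One ordering (black drawn first) has probability 4/16 × 3/15 × 2/14 × 12/13 = 288/43680 = 3/455.
There are C(4,3) = 4 such orderings, each equally likely, so P = 4 × 3/455 = 12/455.

12/455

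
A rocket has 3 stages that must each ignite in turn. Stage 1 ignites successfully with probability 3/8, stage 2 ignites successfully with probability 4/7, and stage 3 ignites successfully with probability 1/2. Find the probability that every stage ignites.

3/28

The events are sequential, so multiply the conditional probabilities:
P = 3/8 × 4/7 × 1/2 = 12/112 = 3/28.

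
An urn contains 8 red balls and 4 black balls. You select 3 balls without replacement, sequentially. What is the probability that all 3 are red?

P(all red) = 8/12 × 7/11 × 6/10 = 336/1320 = 14/55.

14/55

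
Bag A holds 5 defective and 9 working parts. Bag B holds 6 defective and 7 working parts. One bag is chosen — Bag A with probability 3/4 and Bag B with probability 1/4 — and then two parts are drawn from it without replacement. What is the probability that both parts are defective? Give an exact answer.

95/728

From Bag A: P(both defective) = (5/14)(4/13) = 10/91.
From Bag B: P(both defective) = (6/13)(5/12) = 5/26.
Total probability = (3/4)(10/91) + (1/4)(5/26) = 95/728.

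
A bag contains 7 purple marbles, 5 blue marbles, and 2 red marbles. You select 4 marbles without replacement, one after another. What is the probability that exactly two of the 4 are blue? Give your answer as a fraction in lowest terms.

360/1001

One ordering (blue drawn first) has probability 5/14 × 4/13 × 9/12 × 8/11 = 1440/24024 = 60/1001.
There are C(4,2) = 6 such orderings, each equally likely, so P = 6 × 60/1001 = 360/1001.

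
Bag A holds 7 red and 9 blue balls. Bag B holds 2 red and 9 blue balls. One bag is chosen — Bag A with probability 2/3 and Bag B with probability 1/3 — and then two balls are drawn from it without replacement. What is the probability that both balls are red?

From Bag A: P(both red) = (7/16)(6/15) = 7/40.
From Bag B: P(both red) = (2/11)(1/10) = 1/55.
Total probability = (2/3)(7/40) + (1/3)(1/55) = 27/220.

27/220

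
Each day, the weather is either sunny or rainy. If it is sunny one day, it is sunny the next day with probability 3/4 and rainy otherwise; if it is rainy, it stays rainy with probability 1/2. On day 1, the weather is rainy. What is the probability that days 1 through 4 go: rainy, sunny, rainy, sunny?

Day 1 is given. For each transition, use the conditional probability from the current state:
P(sunny | rainy) = 1/2; P(rainy | sunny) = 1/4; P(sunny | rainy) = 1/2.
P = 1/2 × 1/4 × 1/2 = 1/16.

1/16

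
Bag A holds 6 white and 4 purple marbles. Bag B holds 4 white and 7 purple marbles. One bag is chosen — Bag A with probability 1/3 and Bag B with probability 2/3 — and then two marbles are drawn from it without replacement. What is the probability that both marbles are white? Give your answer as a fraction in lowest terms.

From Bag A: P(both white) = (6/10)(5/9) = 1/3.
From Bag B: P(both white) = (4/11)(3/10) = 6/55.
Total probability = (1/3)(1/3) + (2/3)(6/55) = 91/495.

91/495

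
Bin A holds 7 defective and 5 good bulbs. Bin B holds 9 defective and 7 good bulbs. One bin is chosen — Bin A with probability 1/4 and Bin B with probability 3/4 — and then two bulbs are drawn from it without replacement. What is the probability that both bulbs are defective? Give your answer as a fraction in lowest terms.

From Bin A: P(both defective) = (7/12)(6/11) = 7/22.
From Bin B: P(both defective) = (9/16)(8/15) = 3/10.
Total probability = (1/4)(7/22) + (3/4)(3/10) = 67/220.

67/220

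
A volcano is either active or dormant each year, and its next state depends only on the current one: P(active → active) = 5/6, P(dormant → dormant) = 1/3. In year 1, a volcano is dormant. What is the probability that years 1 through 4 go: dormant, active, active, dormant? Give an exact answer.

Year 1 is given. For each transition, use the conditional probability from the current state:
P(active | dormant) = 2/3; P(active | active) = 5/6; P(dormant | active) = 1/6.
P = 2/3 × 5/6 × 1/6 = 10/108 = 5/54.

5/54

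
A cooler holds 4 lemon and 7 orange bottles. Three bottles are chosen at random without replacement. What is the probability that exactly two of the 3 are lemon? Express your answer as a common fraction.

One ordering (lemon drawn first) has probability 4/11 × 3/10 × 7/9 = 84/990 = 14/165.
There are C(3,2) = 3 such orderings, each equally likely, so P = 3 × 14/165 = 14/55.

14/55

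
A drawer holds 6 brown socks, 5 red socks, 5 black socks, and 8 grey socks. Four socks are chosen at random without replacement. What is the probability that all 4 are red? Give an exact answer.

5/10626

P = 5/24 × 4/23 × 3/22 × 2/21 = 120/255024 = 5/10626.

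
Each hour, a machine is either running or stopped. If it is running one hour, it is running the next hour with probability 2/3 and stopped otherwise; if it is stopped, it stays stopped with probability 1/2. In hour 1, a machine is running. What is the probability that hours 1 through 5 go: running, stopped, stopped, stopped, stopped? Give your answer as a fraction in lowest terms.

1/24

Hour 1 is given. For each transition, use the conditional probability from the current state:
P(stopped | running) = 1/3; P(stopped | stopped) = 1/2; P(stopped | stopped) = 1/2; P(stopped | stopped) = 1/2.
P = 1/3 × 1/2 × 1/2 × 1/2 = 1/24.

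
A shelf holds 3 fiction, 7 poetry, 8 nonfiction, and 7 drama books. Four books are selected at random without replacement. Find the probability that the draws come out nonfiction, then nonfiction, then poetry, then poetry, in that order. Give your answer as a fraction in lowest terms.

Chain rule:
P = 8/25 × 7/24 × 7/23 × 6/22 = 2352/303600 = 49/6325.

49/6325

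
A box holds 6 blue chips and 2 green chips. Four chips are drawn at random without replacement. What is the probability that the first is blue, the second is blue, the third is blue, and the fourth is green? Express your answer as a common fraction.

1/7

Multiply the probability of each draw given the previous ones:
P = 6/8 × 5/7 × 4/6 × 2/5 = 240/1680 = 1/7.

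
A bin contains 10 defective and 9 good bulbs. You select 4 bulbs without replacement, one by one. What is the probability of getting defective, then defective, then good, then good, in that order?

Each draw changes the counts, so multiply the conditional probabilities along the sequence:
P = 10/19 × 9/18 × 9/17 × 8/16 = 6480/93024 = 45/646.

45/646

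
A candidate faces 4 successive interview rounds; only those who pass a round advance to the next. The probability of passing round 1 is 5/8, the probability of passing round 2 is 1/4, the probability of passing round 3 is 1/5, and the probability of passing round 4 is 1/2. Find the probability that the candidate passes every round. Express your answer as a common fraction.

1/64

Each stage is reached only if all earlier stages succeed, so
P = 5/8 × 1/4 × 1/5 × 1/2 = 5/320 = 1/64.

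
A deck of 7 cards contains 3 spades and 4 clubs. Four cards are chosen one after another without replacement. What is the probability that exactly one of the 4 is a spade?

12/35

One ordering (a spade drawn first) has probability 3/7 × 4/6 × 3/5 × 2/4 = 72/840 = 3/35.
There are C(4,1) = 4 such orderings, each equally likely, so P = 4 × 3/35 = 12/35.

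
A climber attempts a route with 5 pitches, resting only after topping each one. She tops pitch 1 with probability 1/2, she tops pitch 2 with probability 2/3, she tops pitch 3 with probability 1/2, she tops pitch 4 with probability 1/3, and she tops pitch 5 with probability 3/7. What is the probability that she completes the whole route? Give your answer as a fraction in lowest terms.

1/42

Multiplying along the chain,
P = 1/2 × 2/3 × 1/2 × 1/3 × 3/7 = 6/252 = 1/42.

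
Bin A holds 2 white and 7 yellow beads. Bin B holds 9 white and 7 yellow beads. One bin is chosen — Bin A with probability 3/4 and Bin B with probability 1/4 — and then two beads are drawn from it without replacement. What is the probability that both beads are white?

23/240

From Bin A: P(both white) = (2/9)(1/8) = 1/36.
From Bin B: P(both white) = (9/16)(8/15) = 3/10.
Total probability = (3/4)(1/36) + (1/4)(3/10) = 23/240.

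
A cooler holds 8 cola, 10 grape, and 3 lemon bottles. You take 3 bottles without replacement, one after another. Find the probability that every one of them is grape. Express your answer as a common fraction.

P(every draw is grape) = 10/21 × 9/20 × 8/19 = 720/7980 = 12/133.

12/133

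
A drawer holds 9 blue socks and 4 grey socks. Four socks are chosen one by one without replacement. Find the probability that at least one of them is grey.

P(no grey) = 9/13 × 8/12 × 7/11 × 6/10 = 3024/17160 = 126/715.
P(at least one) = 1 − 126/715 = 589/715.

589/715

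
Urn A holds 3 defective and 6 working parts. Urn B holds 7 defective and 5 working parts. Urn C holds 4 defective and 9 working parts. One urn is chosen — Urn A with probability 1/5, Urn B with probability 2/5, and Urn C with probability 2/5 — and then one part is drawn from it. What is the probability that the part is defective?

From Urn A: P(defective) = 3/9.
From Urn B: P(defective) = 7/12.
From Urn C: P(defective) = 4/13.
Total probability = (1/5)(3/9) + (2/5)(7/12) + (2/5)(4/13) = 11/26.

11/26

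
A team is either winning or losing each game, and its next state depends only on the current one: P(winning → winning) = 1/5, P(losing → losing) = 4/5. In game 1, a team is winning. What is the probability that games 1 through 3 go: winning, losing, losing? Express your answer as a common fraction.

Game 1 is given. For each transition, use the conditional probability from the current state:
P(losing | winning) = 4/5; P(losing | losing) = 4/5.
P = 4/5 × 4/5 = 16/25.

16/25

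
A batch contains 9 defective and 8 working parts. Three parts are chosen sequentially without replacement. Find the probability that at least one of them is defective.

78/85

P(no defective) = 8/17 × 7/16 × 6/15 = 336/4080 = 7/85.
P(at least one) = 1 − 7/85 = 78/85.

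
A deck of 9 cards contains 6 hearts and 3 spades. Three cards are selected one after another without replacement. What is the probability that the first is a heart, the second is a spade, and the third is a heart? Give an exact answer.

Each draw changes the counts, so multiply the conditional probabilities along the sequence:
P = 6/9 × 3/8 × 5/7 = 90/504 = 5/28.

5/28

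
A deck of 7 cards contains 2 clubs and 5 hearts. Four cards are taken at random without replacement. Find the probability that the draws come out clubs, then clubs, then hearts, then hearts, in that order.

Chain rule:
P = 2/7 × 1/6 × 5/5 × 4/4 = 40/840 = 1/21.

1/21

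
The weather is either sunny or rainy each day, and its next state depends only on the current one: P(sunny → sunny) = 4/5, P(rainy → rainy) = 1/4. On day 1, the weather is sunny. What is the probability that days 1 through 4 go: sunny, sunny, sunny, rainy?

Day 1 is given. For each transition, use the conditional probability from the current state:
P(sunny | sunny) = 4/5; P(sunny | sunny) = 4/5; P(rainy | sunny) = 1/5.
P = 4/5 × 4/5 × 1/5 = 16/125.

16/125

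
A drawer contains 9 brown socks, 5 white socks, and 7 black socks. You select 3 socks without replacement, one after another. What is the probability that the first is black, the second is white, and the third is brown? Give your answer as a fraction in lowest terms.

3/76

Chain rule:
P = 7/21 × 5/20 × 9/19 = 315/7980 = 3/76.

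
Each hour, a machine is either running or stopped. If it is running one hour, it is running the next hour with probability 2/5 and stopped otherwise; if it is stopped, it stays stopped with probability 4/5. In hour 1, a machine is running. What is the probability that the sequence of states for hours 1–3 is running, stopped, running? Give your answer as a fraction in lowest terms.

3/25

Hour 1 is given. For each transition, use the conditional probability from the current state:
P(stopped | running) = 3/5; P(running | stopped) = 1/5.
P = 3/5 × 1/5 = 3/25.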